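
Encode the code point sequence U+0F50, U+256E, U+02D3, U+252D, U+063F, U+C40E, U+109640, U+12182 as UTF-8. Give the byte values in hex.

E0 BD 90 E2 95 AE CB 93 E2 94 AD D8 BF EC 90 8E F4 89 99 80 F0 92 86 82

U+0F50: 3-byte form → E0 BD 90.
U+256E: 3-byte form → E2 95 AE.
U+02D3: 2-byte form → CB 93.
U+252D: 3-byte form → E2 94 AD.
U+063F: 2-byte form → D8 BF.
U+C40E: 3-byte form → EC 90 8E.
U+109640: 4-byte form → F4 89 99 80.
U+12182: 4-byte form → F0 92 86 82.
Concatenated (24 bytes): E0 BD 90 E2 95 AE CB 93 E2 94 AD D8 BF EC 90 8E F4 89 99 80 F0 92 86 82.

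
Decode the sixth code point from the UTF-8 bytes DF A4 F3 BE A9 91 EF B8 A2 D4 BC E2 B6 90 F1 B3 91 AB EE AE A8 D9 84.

Offset 0: leading byte 0xDF = 11011111 → 2-byte char #1 = DF A4.
Offset 2: leading byte 0xF3 = 11110011 → 4-byte char #2 = F3 BE A9 91.
Offset 6: leading byte 0xEF = 11101111 → 3-byte char #3 = EF B8 A2.
Offset 9: leading byte 0xD4 = 11010100 → 2-byte char #4 = D4 BC.
Offset 11: leading byte 0xE2 = 11100010 → 3-byte char #5 = E2 B6 90.
Offset 14: leading byte 0xF1 = 11110001 → 4-byte char #6 = F1 B3 91 AB.
Leading byte 0xF1 = 11110001 matches 11110xxx → 4-byte sequence.
Byte 1: 0xF1 = 11110001, payload 001 (3 bits).
Byte 2: 0xB3 = 10110011 (10xxxxxx ✓), payload 110011.
Byte 3: 0x91 = 10010001 (10xxxxxx ✓), payload 010001.
Byte 4: 0xAB = 10101011 (10xxxxxx ✓), payload 101011.
Concatenate: 001110011010001101011 = 0x7346B (21 bits → U+7346B).

U+7346B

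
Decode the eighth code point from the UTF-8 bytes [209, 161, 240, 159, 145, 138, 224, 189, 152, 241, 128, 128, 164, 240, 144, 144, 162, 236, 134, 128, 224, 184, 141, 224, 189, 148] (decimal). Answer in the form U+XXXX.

Offset 0: leading byte 0xD1 = 11010001 → 2-byte char #1 = D1 A1.
Offset 2: leading byte 0xF0 = 11110000 → 4-byte char #2 = F0 9F 91 8A.
Offset 6: leading byte 0xE0 = 11100000 → 3-byte char #3 = E0 BD 98.
Offset 9: leading byte 0xF1 = 11110001 → 4-byte char #4 = F1 80 80 A4.
Offset 13: leading byte 0xF0 = 11110000 → 4-byte char #5 = F0 90 90 A2.
Offset 17: leading byte 0xEC = 11101100 → 3-byte char #6 = EC 86 80.
Offset 20: leading byte 0xE0 = 11100000 → 3-byte char #7 = E0 B8 8D.
Offset 23: leading byte 0xE0 = 11100000 → 3-byte char #8 = E0 BD 94.
Leading byte 0xE0 = 11100000 matches 1110xxxx → 3-byte sequence.
Byte 1: 0xE0 = 11100000, payload 0000 (4 bits).
Byte 2: 0xBD = 10111101 (10xxxxxx ✓), payload 111101.
Byte 3: 0x94 = 10010100 (10xxxxxx ✓), payload 010100.
Concatenate: 0000111101010100 = 0xF54 (16 bits → U+0F54).

U+0F54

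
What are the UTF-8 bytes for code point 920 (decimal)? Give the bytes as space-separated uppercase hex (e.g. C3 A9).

U+0398 = 0x398 = 920 decimal. In range U+0080–U+07FF → 2-byte form: 110xxxxx 10xxxxxx.
Binary (11 bits): 01110011000.
Split 5+6: 01110 | 011000.
Byte 1: 11001110 = 0xCE.
Byte 2: 10011000 = 0x98.

CE 98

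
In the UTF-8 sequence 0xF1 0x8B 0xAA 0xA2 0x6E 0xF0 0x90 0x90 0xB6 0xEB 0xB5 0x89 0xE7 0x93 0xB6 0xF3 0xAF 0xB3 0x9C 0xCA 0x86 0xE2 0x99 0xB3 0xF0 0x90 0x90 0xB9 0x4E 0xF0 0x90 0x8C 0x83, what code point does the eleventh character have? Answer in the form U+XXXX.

U+10303

Offset 0: leading byte 0xF1 = 11110001 → 4-byte char #1 = F1 8B AA A2.
Offset 4: leading byte 0x6E = 01101110 → 1-byte char #2 = 6E.
Offset 5: leading byte 0xF0 = 11110000 → 4-byte char #3 = F0 90 90 B6.
Offset 9: leading byte 0xEB = 11101011 → 3-byte char #4 = EB B5 89.
Offset 12: leading byte 0xE7 = 11100111 → 3-byte char #5 = E7 93 B6.
Offset 15: leading byte 0xF3 = 11110011 → 4-byte char #6 = F3 AF B3 9C.
Offset 19: leading byte 0xCA = 11001010 → 2-byte char #7 = CA 86.
Offset 21: leading byte 0xE2 = 11100010 → 3-byte char #8 = E2 99 B3.
Offset 24: leading byte 0xF0 = 11110000 → 4-byte char #9 = F0 90 90 B9.
Offset 28: leading byte 0x4E = 01001110 → 1-byte char #10 = 4E.
Offset 29: leading byte 0xF0 = 11110000 → 4-byte char #11 = F0 90 8C 83.
Leading byte 0xF0 = 11110000 matches 11110xxx → 4-byte sequence.
Byte 1: 0xF0 = 11110000, payload 000 (3 bits).
Byte 2: 0x90 = 10010000 (10xxxxxx ✓), payload 010000.
Byte 3: 0x8C = 10001100 (10xxxxxx ✓), payload 001100.
Byte 4: 0x83 = 10000011 (10xxxxxx ✓), payload 000011.
Concatenate: 000010000001100000011 = 0x10303 (21 bits → U+10303).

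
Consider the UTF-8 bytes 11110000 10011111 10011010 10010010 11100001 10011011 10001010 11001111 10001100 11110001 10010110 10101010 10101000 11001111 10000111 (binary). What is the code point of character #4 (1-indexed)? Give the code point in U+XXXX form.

Offset 0: leading byte 0xF0 = 11110000 → 4-byte char #1 = F0 9F 9A 92.
Offset 4: leading byte 0xE1 = 11100001 → 3-byte char #2 = E1 9B 8A.
Offset 7: leading byte 0xCF = 11001111 → 2-byte char #3 = CF 8C.
Offset 9: leading byte 0xF1 = 11110001 → 4-byte char #4 = F1 96 AA A8.
Leading byte 0xF1 = 11110001 matches 11110xxx → 4-byte sequence.
Byte 1: 0xF1 = 11110001, payload 001 (3 bits).
Byte 2: 0x96 = 10010110 (10xxxxxx ✓), payload 010110.
Byte 3: 0xAA = 10101010 (10xxxxxx ✓), payload 101010.
Byte 4: 0xA8 = 10101000 (10xxxxxx ✓), payload 101000.
Concatenate: 001010110101010101000 = 0x56AA8 (21 bits → U+56AA8).

U+56AA8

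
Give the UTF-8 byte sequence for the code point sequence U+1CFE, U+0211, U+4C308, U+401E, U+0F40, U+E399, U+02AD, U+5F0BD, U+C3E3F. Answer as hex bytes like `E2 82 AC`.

U+1CFE: 3-byte form → E1 B3 BE.
U+0211: 2-byte form → C8 91.
U+4C308: 4-byte form → F1 8C 8C 88.
U+401E: 3-byte form → E4 80 9E.
U+0F40: 3-byte form → E0 BD 80.
U+E399: 3-byte form → EE 8E 99.
U+02AD: 2-byte form → CA AD.
U+5F0BD: 4-byte form → F1 9F 82 BD.
U+C3E3F: 4-byte form → F3 83 B8 BF.
Concatenated (28 bytes): E1 B3 BE C8 91 F1 8C 8C 88 E4 80 9E E0 BD 80 EE 8E 99 CA AD F1 9F 82 BD F3 83 B8 BF.

E1 B3 BE C8 91 F1 8C 8C 88 E4 80 9E E0 BD 80 EE 8E 99 CA AD F1 9F 82 BD F3 83 B8 BF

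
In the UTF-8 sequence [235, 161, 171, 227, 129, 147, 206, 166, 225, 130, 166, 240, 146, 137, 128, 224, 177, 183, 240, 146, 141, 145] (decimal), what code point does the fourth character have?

U+10A6

Offset 0: leading byte 0xEB = 11101011 → 3-byte char #1 = EB A1 AB.
Offset 3: leading byte 0xE3 = 11100011 → 3-byte char #2 = E3 81 93.
Offset 6: leading byte 0xCE = 11001110 → 2-byte char #3 = CE A6.
Offset 8: leading byte 0xE1 = 11100001 → 3-byte char #4 = E1 82 A6.
Leading byte 0xE1 = 11100001 matches 1110xxxx → 3-byte sequence.
Byte 1: 0xE1 = 11100001, payload 0001 (4 bits).
Byte 2: 0x82 = 10000010 (10xxxxxx ✓), payload 000010.
Byte 3: 0xA6 = 10100110 (10xxxxxx ✓), payload 100110.
Concatenate: 0001000010100110 = 0x10A6 (16 bits → U+10A6).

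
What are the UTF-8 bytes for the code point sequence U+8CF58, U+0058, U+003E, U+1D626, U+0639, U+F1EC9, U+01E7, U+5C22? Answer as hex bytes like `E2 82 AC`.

F2 8C BD 98 58 3E F0 9D 98 A6 D8 B9 F3 B1 BB 89 C7 A7 E5 B0 A2

U+8CF58: 4-byte form → F2 8C BD 98.
U+0058: 1-byte form → 58.
U+003E: 1-byte form → 3E.
U+1D626: 4-byte form → F0 9D 98 A6.
U+0639: 2-byte form → D8 B9.
U+F1EC9: 4-byte form → F3 B1 BB 89.
U+01E7: 2-byte form → C7 A7.
U+5C22: 3-byte form → E5 B0 A2.
Concatenated (21 bytes): F2 8C BD 98 58 3E F0 9D 98 A6 D8 B9 F3 B1 BB 89 C7 A7 E5 B0 A2.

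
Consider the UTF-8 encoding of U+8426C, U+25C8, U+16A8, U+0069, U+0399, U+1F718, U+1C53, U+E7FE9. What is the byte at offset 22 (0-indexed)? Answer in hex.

0xBF

U+8426C → 4-byte form F2 84 89 AC at offsets 0–3.
U+25C8 → 3-byte form E2 97 88 at offsets 4–6.
U+16A8 → 3-byte form E1 9A A8 at offsets 7–9.
U+0069 → 1-byte form 69 at offsets 10–10.
U+0399 → 2-byte form CE 99 at offsets 11–12.
U+1F718 → 4-byte form F0 9F 9C 98 at offsets 13–16.
U+1C53 → 3-byte form E1 B1 93 at offsets 17–19.
U+E7FE9 → 4-byte form F3 A7 BF A9 at offsets 20–23.
Offset 22 falls in char 8's range; it's byte 3 of F3 A7 BF A9 = 0xBF.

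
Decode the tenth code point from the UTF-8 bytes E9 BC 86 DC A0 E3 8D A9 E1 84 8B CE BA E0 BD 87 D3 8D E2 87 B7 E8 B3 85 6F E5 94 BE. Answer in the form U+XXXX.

U+006F

Offset 0: leading byte 0xE9 = 11101001 → 3-byte char #1 = E9 BC 86.
Offset 3: leading byte 0xDC = 11011100 → 2-byte char #2 = DC A0.
Offset 5: leading byte 0xE3 = 11100011 → 3-byte char #3 = E3 8D A9.
Offset 8: leading byte 0xE1 = 11100001 → 3-byte char #4 = E1 84 8B.
Offset 11: leading byte 0xCE = 11001110 → 2-byte char #5 = CE BA.
Offset 13: leading byte 0xE0 = 11100000 → 3-byte char #6 = E0 BD 87.
Offset 16: leading byte 0xD3 = 11010011 → 2-byte char #7 = D3 8D.
Offset 18: leading byte 0xE2 = 11100010 → 3-byte char #8 = E2 87 B7.
Offset 21: leading byte 0xE8 = 11101000 → 3-byte char #9 = E8 B3 85.
Offset 24: leading byte 0x6F = 01101111 → 1-byte char #10 = 6F.
Leading byte 0x6F = 01101111 matches 0xxxxxxx → 1-byte sequence.
Byte 1: 0x6F = 01101111, payload 1101111 (7 bits).
Concatenate: 1101111 = 0x6F (7 bits → U+006F).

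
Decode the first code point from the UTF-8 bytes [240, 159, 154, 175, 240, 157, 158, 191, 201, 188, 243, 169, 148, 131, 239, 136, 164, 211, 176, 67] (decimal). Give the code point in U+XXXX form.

U+1F6AF

Offset 0: leading byte 0xF0 = 11110000 → 4-byte char #1 = F0 9F 9A AF.
Leading byte 0xF0 = 11110000 matches 11110xxx → 4-byte sequence.
Byte 1: 0xF0 = 11110000, payload 000 (3 bits).
Byte 2: 0x9F = 10011111 (10xxxxxx ✓), payload 011111.
Byte 3: 0x9A = 10011010 (10xxxxxx ✓), payload 011010.
Byte 4: 0xAF = 10101111 (10xxxxxx ✓), payload 101111.
Concatenate: 000011111011010101111 = 0x1F6AF (21 bits → U+1F6AF).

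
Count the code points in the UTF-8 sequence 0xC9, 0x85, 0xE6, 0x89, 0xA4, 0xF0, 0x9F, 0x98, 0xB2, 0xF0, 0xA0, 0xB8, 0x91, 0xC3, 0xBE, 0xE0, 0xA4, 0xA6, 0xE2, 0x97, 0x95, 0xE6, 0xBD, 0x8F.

Byte at offset 0: 0xC9 = 11001001 → 2-byte char (#1). Advance 2.
Byte at offset 2: 0xE6 = 11100110 → 3-byte char (#2). Advance 3.
Byte at offset 5: 0xF0 = 11110000 → 4-byte char (#3). Advance 4.
Byte at offset 9: 0xF0 = 11110000 → 4-byte char (#4). Advance 4.
Byte at offset 13: 0xC3 = 11000011 → 2-byte char (#5). Advance 2.
Byte at offset 15: 0xE0 = 11100000 → 3-byte char (#6). Advance 3.
Byte at offset 18: 0xE2 = 11100010 → 3-byte char (#7). Advance 3.
Byte at offset 21: 0xE6 = 11100110 → 3-byte char (#8). Advance 3.
Reached end at offset 24 after 8 code points.

8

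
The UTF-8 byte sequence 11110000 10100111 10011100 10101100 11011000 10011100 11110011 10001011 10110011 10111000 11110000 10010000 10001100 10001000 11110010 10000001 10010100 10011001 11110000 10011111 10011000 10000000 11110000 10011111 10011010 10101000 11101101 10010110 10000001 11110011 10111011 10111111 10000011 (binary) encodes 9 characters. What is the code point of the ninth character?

Offset 0: leading byte 0xF0 = 11110000 → 4-byte char #1 = F0 A7 9C AC.
Offset 4: leading byte 0xD8 = 11011000 → 2-byte char #2 = D8 9C.
Offset 6: leading byte 0xF3 = 11110011 → 4-byte char #3 = F3 8B B3 B8.
Offset 10: leading byte 0xF0 = 11110000 → 4-byte char #4 = F0 90 8C 88.
Offset 14: leading byte 0xF2 = 11110010 → 4-byte char #5 = F2 81 94 99.
Offset 18: leading byte 0xF0 = 11110000 → 4-byte char #6 = F0 9F 98 80.
Offset 22: leading byte 0xF0 = 11110000 → 4-byte char #7 = F0 9F 9A A8.
Offset 26: leading byte 0xED = 11101101 → 3-byte char #8 = ED 96 81.
Offset 29: leading byte 0xF3 = 11110011 → 4-byte char #9 = F3 BB BF 83.
Leading byte 0xF3 = 11110011 matches 11110xxx → 4-byte sequence.
Byte 1: 0xF3 = 11110011, payload 011 (3 bits).
Byte 2: 0xBB = 10111011 (10xxxxxx ✓), payload 111011.
Byte 3: 0xBF = 10111111 (10xxxxxx ✓), payload 111111.
Byte 4: 0x83 = 10000011 (10xxxxxx ✓), payload 000011.
Concatenate: 011111011111111000011 = 0xFBFC3 (21 bits → U+FBFC3).

U+FBFC3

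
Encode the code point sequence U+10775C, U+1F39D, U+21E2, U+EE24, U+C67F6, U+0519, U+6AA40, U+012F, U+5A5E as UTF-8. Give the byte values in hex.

F4 87 9D 9C F0 9F 8E 9D E2 87 A2 EE B8 A4 F3 86 9F B6 D4 99 F1 AA A9 80 C4 AF E5 A9 9E

U+10775C: 4-byte form → F4 87 9D 9C.
U+1F39D: 4-byte form → F0 9F 8E 9D.
U+21E2: 3-byte form → E2 87 A2.
U+EE24: 3-byte form → EE B8 A4.
U+C67F6: 4-byte form → F3 86 9F B6.
U+0519: 2-byte form → D4 99.
U+6AA40: 4-byte form → F1 AA A9 80.
U+012F: 2-byte form → C4 AF.
U+5A5E: 3-byte form → E5 A9 9E.
Concatenated (29 bytes): F4 87 9D 9C F0 9F 8E 9D E2 87 A2 EE B8 A4 F3 86 9F B6 D4 99 F1 AA A9 80 C4 AF E5 A9 9E.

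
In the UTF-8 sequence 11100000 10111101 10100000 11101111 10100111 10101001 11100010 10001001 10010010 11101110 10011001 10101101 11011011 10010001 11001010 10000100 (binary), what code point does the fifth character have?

Offset 0: leading byte 0xE0 = 11100000 → 3-byte char #1 = E0 BD A0.
Offset 3: leading byte 0xEF = 11101111 → 3-byte char #2 = EF A7 A9.
Offset 6: leading byte 0xE2 = 11100010 → 3-byte char #3 = E2 89 92.
Offset 9: leading byte 0xEE = 11101110 → 3-byte char #4 = EE 99 AD.
Offset 12: leading byte 0xDB = 11011011 → 2-byte char #5 = DB 91.
Leading byte 0xDB = 11011011 matches 110xxxxx → 2-byte sequence.
Byte 1: 0xDB = 11011011, payload 11011 (5 bits).
Byte 2: 0x91 = 10010001 (10xxxxxx ✓), payload 010001.
Concatenate: 11011010001 = 0x6D1 (11 bits → U+06D1).

U+06D1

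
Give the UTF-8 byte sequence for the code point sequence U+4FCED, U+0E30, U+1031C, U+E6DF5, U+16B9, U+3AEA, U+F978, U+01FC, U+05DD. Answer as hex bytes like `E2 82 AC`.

F1 8F B3 AD E0 B8 B0 F0 90 8C 9C F3 A6 B7 B5 E1 9A B9 E3 AB AA EF A5 B8 C7 BC D7 9D

U+4FCED: 4-byte form → F1 8F B3 AD.
U+0E30: 3-byte form → E0 B8 B0.
U+1031C: 4-byte form → F0 90 8C 9C.
U+E6DF5: 4-byte form → F3 A6 B7 B5.
U+16B9: 3-byte form → E1 9A B9.
U+3AEA: 3-byte form → E3 AB AA.
U+F978: 3-byte form → EF A5 B8.
U+01FC: 2-byte form → C7 BC.
U+05DD: 2-byte form → D7 9D.
Concatenated (28 bytes): F1 8F B3 AD E0 B8 B0 F0 90 8C 9C F3 A6 B7 B5 E1 9A B9 E3 AB AA EF A5 B8 C7 BC D7 9D.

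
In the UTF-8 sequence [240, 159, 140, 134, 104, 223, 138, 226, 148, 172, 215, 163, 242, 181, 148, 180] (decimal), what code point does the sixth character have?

U+B5534

Offset 0: leading byte 0xF0 = 11110000 → 4-byte char #1 = F0 9F 8C 86.
Offset 4: leading byte 0x68 = 01101000 → 1-byte char #2 = 68.
Offset 5: leading byte 0xDF = 11011111 → 2-byte char #3 = DF 8A.
Offset 7: leading byte 0xE2 = 11100010 → 3-byte char #4 = E2 94 AC.
Offset 10: leading byte 0xD7 = 11010111 → 2-byte char #5 = D7 A3.
Offset 12: leading byte 0xF2 = 11110010 → 4-byte char #6 = F2 B5 94 B4.
Leading byte 0xF2 = 11110010 matches 11110xxx → 4-byte sequence.
Byte 1: 0xF2 = 11110010, payload 010 (3 bits).
Byte 2: 0xB5 = 10110101 (10xxxxxx ✓), payload 110101.
Byte 3: 0x94 = 10010100 (10xxxxxx ✓), payload 010100.
Byte 4: 0xB4 = 10110100 (10xxxxxx ✓), payload 110100.
Concatenate: 010110101010100110100 = 0xB5534 (21 bits → U+B5534).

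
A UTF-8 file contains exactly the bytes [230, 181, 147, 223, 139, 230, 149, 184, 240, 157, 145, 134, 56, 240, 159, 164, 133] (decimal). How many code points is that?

6

Byte at offset 0: 0xE6 = 11100110 → 3-byte char (#1). Advance 3.
Byte at offset 3: 0xDF = 11011111 → 2-byte char (#2). Advance 2.
Byte at offset 5: 0xE6 = 11100110 → 3-byte char (#3). Advance 3.
Byte at offset 8: 0xF0 = 11110000 → 4-byte char (#4). Advance 4.
Byte at offset 12: 0x38 = 00111000 → 1-byte char (#5). Advance 1.
Byte at offset 13: 0xF0 = 11110000 → 4-byte char (#6). Advance 4.
Reached end at offset 17 after 6 code points.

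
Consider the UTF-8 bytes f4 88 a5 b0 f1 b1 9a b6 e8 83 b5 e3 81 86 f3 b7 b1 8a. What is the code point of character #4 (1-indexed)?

U+3046

Offset 0: leading byte 0xF4 = 11110100 → 4-byte char #1 = F4 88 A5 B0.
Offset 4: leading byte 0xF1 = 11110001 → 4-byte char #2 = F1 B1 9A B6.
Offset 8: leading byte 0xE8 = 11101000 → 3-byte char #3 = E8 83 B5.
Offset 11: leading byte 0xE3 = 11100011 → 3-byte char #4 = E3 81 86.
Leading byte 0xE3 = 11100011 matches 1110xxxx → 3-byte sequence.
Byte 1: 0xE3 = 11100011, payload 0011 (4 bits).
Byte 2: 0x81 = 10000001 (10xxxxxx ✓), payload 000001.
Byte 3: 0x86 = 10000110 (10xxxxxx ✓), payload 000110.
Concatenate: 0011000001000110 = 0x3046 (16 bits → U+3046).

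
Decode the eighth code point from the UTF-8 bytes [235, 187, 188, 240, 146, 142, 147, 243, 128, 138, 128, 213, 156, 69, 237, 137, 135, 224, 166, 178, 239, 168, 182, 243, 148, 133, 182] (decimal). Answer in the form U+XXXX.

U+FA36

Offset 0: leading byte 0xEB = 11101011 → 3-byte char #1 = EB BB BC.
Offset 3: leading byte 0xF0 = 11110000 → 4-byte char #2 = F0 92 8E 93.
Offset 7: leading byte 0xF3 = 11110011 → 4-byte char #3 = F3 80 8A 80.
Offset 11: leading byte 0xD5 = 11010101 → 2-byte char #4 = D5 9C.
Offset 13: leading byte 0x45 = 01000101 → 1-byte char #5 = 45.
Offset 14: leading byte 0xED = 11101101 → 3-byte char #6 = ED 89 87.
Offset 17: leading byte 0xE0 = 11100000 → 3-byte char #7 = E0 A6 B2.
Offset 20: leading byte 0xEF = 11101111 → 3-byte char #8 = EF A8 B6.
Leading byte 0xEF = 11101111 matches 1110xxxx → 3-byte sequence.
Byte 1: 0xEF = 11101111, payload 1111 (4 bits).
Byte 2: 0xA8 = 10101000 (10xxxxxx ✓), payload 101000.
Byte 3: 0xB6 = 10110110 (10xxxxxx ✓), payload 110110.
Concatenate: 1111101000110110 = 0xFA36 (16 bits → U+FA36).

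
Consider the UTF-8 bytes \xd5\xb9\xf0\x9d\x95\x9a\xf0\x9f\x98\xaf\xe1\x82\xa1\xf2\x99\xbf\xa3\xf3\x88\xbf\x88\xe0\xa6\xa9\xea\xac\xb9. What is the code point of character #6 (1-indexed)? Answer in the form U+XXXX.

U+C8FC8

Offset 0: leading byte 0xD5 = 11010101 → 2-byte char #1 = D5 B9.
Offset 2: leading byte 0xF0 = 11110000 → 4-byte char #2 = F0 9D 95 9A.
Offset 6: leading byte 0xF0 = 11110000 → 4-byte char #3 = F0 9F 98 AF.
Offset 10: leading byte 0xE1 = 11100001 → 3-byte char #4 = E1 82 A1.
Offset 13: leading byte 0xF2 = 11110010 → 4-byte char #5 = F2 99 BF A3.
Offset 17: leading byte 0xF3 = 11110011 → 4-byte char #6 = F3 88 BF 88.
Leading byte 0xF3 = 11110011 matches 11110xxx → 4-byte sequence.
Byte 1: 0xF3 = 11110011, payload 011 (3 bits).
Byte 2: 0x88 = 10001000 (10xxxxxx ✓), payload 001000.
Byte 3: 0xBF = 10111111 (10xxxxxx ✓), payload 111111.
Byte 4: 0x88 = 10001000 (10xxxxxx ✓), payload 001000.
Concatenate: 011001000111111001000 = 0xC8FC8 (21 bits → U+C8FC8).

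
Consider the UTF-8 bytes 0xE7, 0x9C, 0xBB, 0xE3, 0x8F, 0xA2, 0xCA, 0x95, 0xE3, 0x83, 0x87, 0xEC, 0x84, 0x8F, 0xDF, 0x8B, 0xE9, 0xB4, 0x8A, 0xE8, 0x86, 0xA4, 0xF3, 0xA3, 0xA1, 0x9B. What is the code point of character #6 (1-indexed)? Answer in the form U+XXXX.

Offset 0: leading byte 0xE7 = 11100111 → 3-byte char #1 = E7 9C BB.
Offset 3: leading byte 0xE3 = 11100011 → 3-byte char #2 = E3 8F A2.
Offset 6: leading byte 0xCA = 11001010 → 2-byte char #3 = CA 95.
Offset 8: leading byte 0xE3 = 11100011 → 3-byte char #4 = E3 83 87.
Offset 11: leading byte 0xEC = 11101100 → 3-byte char #5 = EC 84 8F.
Offset 14: leading byte 0xDF = 11011111 → 2-byte char #6 = DF 8B.
Leading byte 0xDF = 11011111 matches 110xxxxx → 2-byte sequence.
Byte 1: 0xDF = 11011111, payload 11111 (5 bits).
Byte 2: 0x8B = 10001011 (10xxxxxx ✓), payload 001011.
Concatenate: 11111001011 = 0x7CB (11 bits → U+07CB).

U+07CB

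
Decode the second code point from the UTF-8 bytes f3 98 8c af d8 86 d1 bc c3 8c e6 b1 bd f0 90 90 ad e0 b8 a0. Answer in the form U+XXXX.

U+0606

Offset 0: leading byte 0xF3 = 11110011 → 4-byte char #1 = F3 98 8C AF.
Offset 4: leading byte 0xD8 = 11011000 → 2-byte char #2 = D8 86.
Leading byte 0xD8 = 11011000 matches 110xxxxx → 2-byte sequence.
Byte 1: 0xD8 = 11011000, payload 11000 (5 bits).
Byte 2: 0x86 = 10000110 (10xxxxxx ✓), payload 000110.
Concatenate: 11000000110 = 0x606 (11 bits → U+0606).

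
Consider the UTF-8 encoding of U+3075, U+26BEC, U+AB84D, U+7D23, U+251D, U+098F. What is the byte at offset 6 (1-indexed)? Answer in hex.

1-indexed offset 6 is 0-indexed offset 5.
U+3075 → 3-byte form E3 81 B5 at offsets 0–2.
U+26BEC → 4-byte form F0 A6 AF AC at offsets 3–6.
Offset 5 falls in char 2's range; it's byte 3 of F0 A6 AF AC = 0xAF.

0xAF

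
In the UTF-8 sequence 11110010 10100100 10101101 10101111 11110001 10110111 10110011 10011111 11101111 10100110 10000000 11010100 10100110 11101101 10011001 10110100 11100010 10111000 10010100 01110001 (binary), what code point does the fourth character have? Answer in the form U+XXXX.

U+0526

Offset 0: leading byte 0xF2 = 11110010 → 4-byte char #1 = F2 A4 AD AF.
Offset 4: leading byte 0xF1 = 11110001 → 4-byte char #2 = F1 B7 B3 9F.
Offset 8: leading byte 0xEF = 11101111 → 3-byte char #3 = EF A6 80.
Offset 11: leading byte 0xD4 = 11010100 → 2-byte char #4 = D4 A6.
Leading byte 0xD4 = 11010100 matches 110xxxxx → 2-byte sequence.
Byte 1: 0xD4 = 11010100, payload 10100 (5 bits).
Byte 2: 0xA6 = 10100110 (10xxxxxx ✓), payload 100110.
Concatenate: 10100100110 = 0x526 (11 bits → U+0526).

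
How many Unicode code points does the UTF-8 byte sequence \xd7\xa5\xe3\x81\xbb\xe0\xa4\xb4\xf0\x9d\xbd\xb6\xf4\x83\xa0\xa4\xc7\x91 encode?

6

Byte at offset 0: 0xD7 = 11010111 → 2-byte char (#1). Advance 2.
Byte at offset 2: 0xE3 = 11100011 → 3-byte char (#2). Advance 3.
Byte at offset 5: 0xE0 = 11100000 → 3-byte char (#3). Advance 3.
Byte at offset 8: 0xF0 = 11110000 → 4-byte char (#4). Advance 4.
Byte at offset 12: 0xF4 = 11110100 → 4-byte char (#5). Advance 4.
Byte at offset 16: 0xC7 = 11000111 → 2-byte char (#6). Advance 2.
Reached end at offset 18 after 6 code points.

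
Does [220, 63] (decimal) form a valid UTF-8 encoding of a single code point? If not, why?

Leading byte 0xDC = 11011100 → 2-byte form.
Byte 2 is 0x3F = 00111111, which is not 10xxxxxx — expected a continuation byte.

invalid (non-continuation byte where continuation expected)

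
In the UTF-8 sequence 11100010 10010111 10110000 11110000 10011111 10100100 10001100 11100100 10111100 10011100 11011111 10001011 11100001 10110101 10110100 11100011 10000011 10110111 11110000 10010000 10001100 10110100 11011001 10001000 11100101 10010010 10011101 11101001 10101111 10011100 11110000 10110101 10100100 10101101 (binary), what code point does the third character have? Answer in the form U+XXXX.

U+4F1C

Offset 0: leading byte 0xE2 = 11100010 → 3-byte char #1 = E2 97 B0.
Offset 3: leading byte 0xF0 = 11110000 → 4-byte char #2 = F0 9F A4 8C.
Offset 7: leading byte 0xE4 = 11100100 → 3-byte char #3 = E4 BC 9C.
Leading byte 0xE4 = 11100100 matches 1110xxxx → 3-byte sequence.
Byte 1: 0xE4 = 11100100, payload 0100 (4 bits).
Byte 2: 0xBC = 10111100 (10xxxxxx ✓), payload 111100.
Byte 3: 0x9C = 10011100 (10xxxxxx ✓), payload 011100.
Concatenate: 0100111100011100 = 0x4F1C (16 bits → U+4F1C).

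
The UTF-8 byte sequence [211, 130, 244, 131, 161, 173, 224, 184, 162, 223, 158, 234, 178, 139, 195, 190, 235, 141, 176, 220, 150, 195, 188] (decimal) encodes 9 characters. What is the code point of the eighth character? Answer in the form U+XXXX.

Offset 0: leading byte 0xD3 = 11010011 → 2-byte char #1 = D3 82.
Offset 2: leading byte 0xF4 = 11110100 → 4-byte char #2 = F4 83 A1 AD.
Offset 6: leading byte 0xE0 = 11100000 → 3-byte char #3 = E0 B8 A2.
Offset 9: leading byte 0xDF = 11011111 → 2-byte char #4 = DF 9E.
Offset 11: leading byte 0xEA = 11101010 → 3-byte char #5 = EA B2 8B.
Offset 14: leading byte 0xC3 = 11000011 → 2-byte char #6 = C3 BE.
Offset 16: leading byte 0xEB = 11101011 → 3-byte char #7 = EB 8D B0.
Offset 19: leading byte 0xDC = 11011100 → 2-byte char #8 = DC 96.
Leading byte 0xDC = 11011100 matches 110xxxxx → 2-byte sequence.
Byte 1: 0xDC = 11011100, payload 11100 (5 bits).
Byte 2: 0x96 = 10010110 (10xxxxxx ✓), payload 010110.
Concatenate: 11100010110 = 0x716 (11 bits → U+0716).

U+0716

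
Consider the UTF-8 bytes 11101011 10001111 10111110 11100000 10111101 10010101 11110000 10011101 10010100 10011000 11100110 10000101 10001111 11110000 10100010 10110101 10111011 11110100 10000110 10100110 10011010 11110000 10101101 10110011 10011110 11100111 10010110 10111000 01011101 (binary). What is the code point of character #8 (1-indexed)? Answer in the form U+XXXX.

U+75B8

Offset 0: leading byte 0xEB = 11101011 → 3-byte char #1 = EB 8F BE.
Offset 3: leading byte 0xE0 = 11100000 → 3-byte char #2 = E0 BD 95.
Offset 6: leading byte 0xF0 = 11110000 → 4-byte char #3 = F0 9D 94 98.
Offset 10: leading byte 0xE6 = 11100110 → 3-byte char #4 = E6 85 8F.
Offset 13: leading byte 0xF0 = 11110000 → 4-byte char #5 = F0 A2 B5 BB.
Offset 17: leading byte 0xF4 = 11110100 → 4-byte char #6 = F4 86 A6 9A.
Offset 21: leading byte 0xF0 = 11110000 → 4-byte char #7 = F0 AD B3 9E.
Offset 25: leading byte 0xE7 = 11100111 → 3-byte char #8 = E7 96 B8.
Leading byte 0xE7 = 11100111 matches 1110xxxx → 3-byte sequence.
Byte 1: 0xE7 = 11100111, payload 0111 (4 bits).
Byte 2: 0x96 = 10010110 (10xxxxxx ✓), payload 010110.
Byte 3: 0xB8 = 10111000 (10xxxxxx ✓), payload 111000.
Concatenate: 0111010110111000 = 0x75B8 (16 bits → U+75B8).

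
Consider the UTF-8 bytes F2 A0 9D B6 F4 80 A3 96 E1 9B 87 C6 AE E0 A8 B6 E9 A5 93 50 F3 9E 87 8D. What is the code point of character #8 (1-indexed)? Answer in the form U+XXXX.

Offset 0: leading byte 0xF2 = 11110010 → 4-byte char #1 = F2 A0 9D B6.
Offset 4: leading byte 0xF4 = 11110100 → 4-byte char #2 = F4 80 A3 96.
Offset 8: leading byte 0xE1 = 11100001 → 3-byte char #3 = E1 9B 87.
Offset 11: leading byte 0xC6 = 11000110 → 2-byte char #4 = C6 AE.
Offset 13: leading byte 0xE0 = 11100000 → 3-byte char #5 = E0 A8 B6.
Offset 16: leading byte 0xE9 = 11101001 → 3-byte char #6 = E9 A5 93.
Offset 19: leading byte 0x50 = 01010000 → 1-byte char #7 = 50.
Offset 20: leading byte 0xF3 = 11110011 → 4-byte char #8 = F3 9E 87 8D.
Leading byte 0xF3 = 11110011 matches 11110xxx → 4-byte sequence.
Byte 1: 0xF3 = 11110011, payload 011 (3 bits).
Byte 2: 0x9E = 10011110 (10xxxxxx ✓), payload 011110.
Byte 3: 0x87 = 10000111 (10xxxxxx ✓), payload 000111.
Byte 4: 0x8D = 10001101 (10xxxxxx ✓), payload 001101.
Concatenate: 011011110000111001101 = 0xDE1CD (21 bits → U+DE1CD).

U+DE1CD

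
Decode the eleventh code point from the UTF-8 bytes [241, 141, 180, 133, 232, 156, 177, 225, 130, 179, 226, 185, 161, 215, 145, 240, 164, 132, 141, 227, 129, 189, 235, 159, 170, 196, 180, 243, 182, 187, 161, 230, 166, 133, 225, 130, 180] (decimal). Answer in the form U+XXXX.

U+6985

Offset 0: leading byte 0xF1 = 11110001 → 4-byte char #1 = F1 8D B4 85.
Offset 4: leading byte 0xE8 = 11101000 → 3-byte char #2 = E8 9C B1.
Offset 7: leading byte 0xE1 = 11100001 → 3-byte char #3 = E1 82 B3.
Offset 10: leading byte 0xE2 = 11100010 → 3-byte char #4 = E2 B9 A1.
Offset 13: leading byte 0xD7 = 11010111 → 2-byte char #5 = D7 91.
Offset 15: leading byte 0xF0 = 11110000 → 4-byte char #6 = F0 A4 84 8D.
Offset 19: leading byte 0xE3 = 11100011 → 3-byte char #7 = E3 81 BD.
Offset 22: leading byte 0xEB = 11101011 → 3-byte char #8 = EB 9F AA.
Offset 25: leading byte 0xC4 = 11000100 → 2-byte char #9 = C4 B4.
Offset 27: leading byte 0xF3 = 11110011 → 4-byte char #10 = F3 B6 BB A1.
Offset 31: leading byte 0xE6 = 11100110 → 3-byte char #11 = E6 A6 85.
Leading byte 0xE6 = 11100110 matches 1110xxxx → 3-byte sequence.
Byte 1: 0xE6 = 11100110, payload 0110 (4 bits).
Byte 2: 0xA6 = 10100110 (10xxxxxx ✓), payload 100110.
Byte 3: 0x85 = 10000101 (10xxxxxx ✓), payload 000101.
Concatenate: 0110100110000101 = 0x6985 (16 bits → U+6985).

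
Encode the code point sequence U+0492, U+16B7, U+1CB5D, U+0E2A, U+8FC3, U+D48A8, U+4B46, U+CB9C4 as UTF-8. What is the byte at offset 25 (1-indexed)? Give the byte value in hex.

0xA7

1-indexed offset 25 is 0-indexed offset 24.
U+0492 → 2-byte form D2 92 at offsets 0–1.
U+16B7 → 3-byte form E1 9A B7 at offsets 2–4.
U+1CB5D → 4-byte form F0 9C AD 9D at offsets 5–8.
U+0E2A → 3-byte form E0 B8 AA at offsets 9–11.
U+8FC3 → 3-byte form E8 BF 83 at offsets 12–14.
U+D48A8 → 4-byte form F3 94 A2 A8 at offsets 15–18.
U+4B46 → 3-byte form E4 AD 86 at offsets 19–21.
U+CB9C4 → 4-byte form F3 8B A7 84 at offsets 22–25.
Offset 24 falls in char 8's range; it's byte 3 of F3 8B A7 84 = 0xA7.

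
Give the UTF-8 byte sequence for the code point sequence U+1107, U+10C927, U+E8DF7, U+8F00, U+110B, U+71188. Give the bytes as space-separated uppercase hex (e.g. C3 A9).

E1 84 87 F4 8C A4 A7 F3 A8 B7 B7 E8 BC 80 E1 84 8B F1 B1 86 88

U+1107: 3-byte form → E1 84 87.
U+10C927: 4-byte form → F4 8C A4 A7.
U+E8DF7: 4-byte form → F3 A8 B7 B7.
U+8F00: 3-byte form → E8 BC 80.
U+110B: 3-byte form → E1 84 8B.
U+71188: 4-byte form → F1 B1 86 88.
Concatenated (21 bytes): E1 84 87 F4 8C A4 A7 F3 A8 B7 B7 E8 BC 80 E1 84 8B F1 B1 86 88.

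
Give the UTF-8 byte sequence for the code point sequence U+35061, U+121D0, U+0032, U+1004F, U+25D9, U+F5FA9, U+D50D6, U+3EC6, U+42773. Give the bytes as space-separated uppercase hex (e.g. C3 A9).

F0 B5 81 A1 F0 92 87 90 32 F0 90 81 8F E2 97 99 F3 B5 BE A9 F3 95 83 96 E3 BB 86 F1 82 9D B3

U+35061: 4-byte form → F0 B5 81 A1.
U+121D0: 4-byte form → F0 92 87 90.
U+0032: 1-byte form → 32.
U+1004F: 4-byte form → F0 90 81 8F.
U+25D9: 3-byte form → E2 97 99.
U+F5FA9: 4-byte form → F3 B5 BE A9.
U+D50D6: 4-byte form → F3 95 83 96.
U+3EC6: 3-byte form → E3 BB 86.
U+42773: 4-byte form → F1 82 9D B3.
Concatenated (31 bytes): F0 B5 81 A1 F0 92 87 90 32 F0 90 81 8F E2 97 99 F3 B5 BE A9 F3 95 83 96 E3 BB 86 F1 82 9D B3.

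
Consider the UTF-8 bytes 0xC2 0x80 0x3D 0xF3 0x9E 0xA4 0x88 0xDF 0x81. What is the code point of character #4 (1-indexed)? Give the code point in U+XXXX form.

Offset 0: leading byte 0xC2 = 11000010 → 2-byte char #1 = C2 80.
Offset 2: leading byte 0x3D = 00111101 → 1-byte char #2 = 3D.
Offset 3: leading byte 0xF3 = 11110011 → 4-byte char #3 = F3 9E A4 88.
Offset 7: leading byte 0xDF = 11011111 → 2-byte char #4 = DF 81.
Leading byte 0xDF = 11011111 matches 110xxxxx → 2-byte sequence.
Byte 1: 0xDF = 11011111, payload 11111 (5 bits).
Byte 2: 0x81 = 10000001 (10xxxxxx ✓), payload 000001.
Concatenate: 11111000001 = 0x7C1 (11 bits → U+07C1).

U+07C1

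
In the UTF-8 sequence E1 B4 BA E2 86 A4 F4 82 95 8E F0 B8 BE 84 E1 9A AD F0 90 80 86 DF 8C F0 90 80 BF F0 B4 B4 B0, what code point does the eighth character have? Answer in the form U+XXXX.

U+1003F

Offset 0: leading byte 0xE1 = 11100001 → 3-byte char #1 = E1 B4 BA.
Offset 3: leading byte 0xE2 = 11100010 → 3-byte char #2 = E2 86 A4.
Offset 6: leading byte 0xF4 = 11110100 → 4-byte char #3 = F4 82 95 8E.
Offset 10: leading byte 0xF0 = 11110000 → 4-byte char #4 = F0 B8 BE 84.
Offset 14: leading byte 0xE1 = 11100001 → 3-byte char #5 = E1 9A AD.
Offset 17: leading byte 0xF0 = 11110000 → 4-byte char #6 = F0 90 80 86.
Offset 21: leading byte 0xDF = 11011111 → 2-byte char #7 = DF 8C.
Offset 23: leading byte 0xF0 = 11110000 → 4-byte char #8 = F0 90 80 BF.
Leading byte 0xF0 = 11110000 matches 11110xxx → 4-byte sequence.
Byte 1: 0xF0 = 11110000, payload 000 (3 bits).
Byte 2: 0x90 = 10010000 (10xxxxxx ✓), payload 010000.
Byte 3: 0x80 = 10000000 (10xxxxxx ✓), payload 000000.
Byte 4: 0xBF = 10111111 (10xxxxxx ✓), payload 111111.
Concatenate: 000010000000000111111 = 0x1003F (21 bits → U+1003F).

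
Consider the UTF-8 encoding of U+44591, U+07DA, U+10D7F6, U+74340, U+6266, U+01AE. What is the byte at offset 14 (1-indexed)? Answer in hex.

1-indexed offset 14 is 0-indexed offset 13.
U+44591 → 4-byte form F1 84 96 91 at offsets 0–3.
U+07DA → 2-byte form DF 9A at offsets 4–5.
U+10D7F6 → 4-byte form F4 8D 9F B6 at offsets 6–9.
U+74340 → 4-byte form F1 B4 8D 80 at offsets 10–13.
Offset 13 falls in char 4's range; it's byte 4 of F1 B4 8D 80 = 0x80.

0x80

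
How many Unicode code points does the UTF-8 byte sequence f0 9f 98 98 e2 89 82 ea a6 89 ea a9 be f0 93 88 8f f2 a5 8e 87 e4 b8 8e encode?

7

Byte at offset 0: 0xF0 = 11110000 → 4-byte char (#1). Advance 4.
Byte at offset 4: 0xE2 = 11100010 → 3-byte char (#2). Advance 3.
Byte at offset 7: 0xEA = 11101010 → 3-byte char (#3). Advance 3.
Byte at offset 10: 0xEA = 11101010 → 3-byte char (#4). Advance 3.
Byte at offset 13: 0xF0 = 11110000 → 4-byte char (#5). Advance 4.
Byte at offset 17: 0xF2 = 11110010 → 4-byte char (#6). Advance 4.
Byte at offset 21: 0xE4 = 11100100 → 3-byte char (#7). Advance 3.
Reached end at offset 24 after 7 code points.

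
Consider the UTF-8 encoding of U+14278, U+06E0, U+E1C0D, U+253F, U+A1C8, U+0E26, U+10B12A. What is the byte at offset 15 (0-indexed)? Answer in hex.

U+14278 → 4-byte form F0 94 89 B8 at offsets 0–3.
U+06E0 → 2-byte form DB A0 at offsets 4–5.
U+E1C0D → 4-byte form F3 A1 B0 8D at offsets 6–9.
U+253F → 3-byte form E2 94 BF at offsets 10–12.
U+A1C8 → 3-byte form EA 87 88 at offsets 13–15.
Offset 15 falls in char 5's range; it's byte 3 of EA 87 88 = 0x88.

0x88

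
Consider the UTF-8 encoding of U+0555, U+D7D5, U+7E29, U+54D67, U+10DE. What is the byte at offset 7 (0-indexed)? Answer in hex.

0xA9

U+0555 → 2-byte form D5 95 at offsets 0–1.
U+D7D5 → 3-byte form ED 9F 95 at offsets 2–4.
U+7E29 → 3-byte form E7 B8 A9 at offsets 5–7.
Offset 7 falls in char 3's range; it's byte 3 of E7 B8 A9 = 0xA9.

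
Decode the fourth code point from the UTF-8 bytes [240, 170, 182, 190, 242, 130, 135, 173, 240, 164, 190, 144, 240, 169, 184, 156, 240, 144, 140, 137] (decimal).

U+29E1C

Offset 0: leading byte 0xF0 = 11110000 → 4-byte char #1 = F0 AA B6 BE.
Offset 4: leading byte 0xF2 = 11110010 → 4-byte char #2 = F2 82 87 AD.
Offset 8: leading byte 0xF0 = 11110000 → 4-byte char #3 = F0 A4 BE 90.
Offset 12: leading byte 0xF0 = 11110000 → 4-byte char #4 = F0 A9 B8 9C.
Leading byte 0xF0 = 11110000 matches 11110xxx → 4-byte sequence.
Byte 1: 0xF0 = 11110000, payload 000 (3 bits).
Byte 2: 0xA9 = 10101001 (10xxxxxx ✓), payload 101001.
Byte 3: 0xB8 = 10111000 (10xxxxxx ✓), payload 111000.
Byte 4: 0x9C = 10011100 (10xxxxxx ✓), payload 011100.
Concatenate: 000101001111000011100 = 0x29E1C (21 bits → U+29E1C).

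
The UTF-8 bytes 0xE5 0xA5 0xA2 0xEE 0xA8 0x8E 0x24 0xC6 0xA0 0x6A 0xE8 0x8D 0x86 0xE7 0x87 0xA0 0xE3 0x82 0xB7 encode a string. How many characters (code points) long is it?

8

Byte at offset 0: 0xE5 = 11100101 → 3-byte char (#1). Advance 3.
Byte at offset 3: 0xEE = 11101110 → 3-byte char (#2). Advance 3.
Byte at offset 6: 0x24 = 00100100 → 1-byte char (#3). Advance 1.
Byte at offset 7: 0xC6 = 11000110 → 2-byte char (#4). Advance 2.
Byte at offset 9: 0x6A = 01101010 → 1-byte char (#5). Advance 1.
Byte at offset 10: 0xE8 = 11101000 → 3-byte char (#6). Advance 3.
Byte at offset 13: 0xE7 = 11100111 → 3-byte char (#7). Advance 3.
Byte at offset 16: 0xE3 = 11100011 → 3-byte char (#8). Advance 3.
Reached end at offset 19 after 8 code points.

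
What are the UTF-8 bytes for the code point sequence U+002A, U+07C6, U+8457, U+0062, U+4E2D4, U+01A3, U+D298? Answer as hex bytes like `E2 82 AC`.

2A DF 86 E8 91 97 62 F1 8E 8B 94 C6 A3 ED 8A 98

U+002A: 1-byte form → 2A.
U+07C6: 2-byte form → DF 86.
U+8457: 3-byte form → E8 91 97.
U+0062: 1-byte form → 62.
U+4E2D4: 4-byte form → F1 8E 8B 94.
U+01A3: 2-byte form → C6 A3.
U+D298: 3-byte form → ED 8A 98.
Concatenated (16 bytes): 2A DF 86 E8 91 97 62 F1 8E 8B 94 C6 A3 ED 8A 98.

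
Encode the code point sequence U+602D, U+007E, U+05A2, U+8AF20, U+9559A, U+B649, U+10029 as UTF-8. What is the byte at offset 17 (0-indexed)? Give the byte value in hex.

0xF0

U+602D → 3-byte form E6 80 AD at offsets 0–2.
U+007E → 1-byte form 7E at offsets 3–3.
U+05A2 → 2-byte form D6 A2 at offsets 4–5.
U+8AF20 → 4-byte form F2 8A BC A0 at offsets 6–9.
U+9559A → 4-byte form F2 95 96 9A at offsets 10–13.
U+B649 → 3-byte form EB 99 89 at offsets 14–16.
U+10029 → 4-byte form F0 90 80 A9 at offsets 17–20.
Offset 17 falls in char 7's range; it's byte 1 of F0 90 80 A9 = 0xF0.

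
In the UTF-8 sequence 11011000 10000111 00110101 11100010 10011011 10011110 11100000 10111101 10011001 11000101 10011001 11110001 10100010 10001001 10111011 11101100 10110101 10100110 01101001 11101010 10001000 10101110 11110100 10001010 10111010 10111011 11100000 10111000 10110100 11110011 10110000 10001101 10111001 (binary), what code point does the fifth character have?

U+0159

Offset 0: leading byte 0xD8 = 11011000 → 2-byte char #1 = D8 87.
Offset 2: leading byte 0x35 = 00110101 → 1-byte char #2 = 35.
Offset 3: leading byte 0xE2 = 11100010 → 3-byte char #3 = E2 9B 9E.
Offset 6: leading byte 0xE0 = 11100000 → 3-byte char #4 = E0 BD 99.
Offset 9: leading byte 0xC5 = 11000101 → 2-byte char #5 = C5 99.
Leading byte 0xC5 = 11000101 matches 110xxxxx → 2-byte sequence.
Byte 1: 0xC5 = 11000101, payload 00101 (5 bits).
Byte 2: 0x99 = 10011001 (10xxxxxx ✓), payload 011001.
Concatenate: 00101011001 = 0x159 (11 bits → U+0159).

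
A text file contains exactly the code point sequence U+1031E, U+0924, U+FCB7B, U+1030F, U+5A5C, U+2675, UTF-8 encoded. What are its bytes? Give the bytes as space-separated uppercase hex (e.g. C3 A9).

U+1031E: 4-byte form → F0 90 8C 9E.
U+0924: 3-byte form → E0 A4 A4.
U+FCB7B: 4-byte form → F3 BC AD BB.
U+1030F: 4-byte form → F0 90 8C 8F.
U+5A5C: 3-byte form → E5 A9 9C.
U+2675: 3-byte form → E2 99 B5.
Concatenated (21 bytes): F0 90 8C 9E E0 A4 A4 F3 BC AD BB F0 90 8C 8F E5 A9 9C E2 99 B5.

F0 90 8C 9E E0 A4 A4 F3 BC AD BB F0 90 8C 8F E5 A9 9C E2 99 B5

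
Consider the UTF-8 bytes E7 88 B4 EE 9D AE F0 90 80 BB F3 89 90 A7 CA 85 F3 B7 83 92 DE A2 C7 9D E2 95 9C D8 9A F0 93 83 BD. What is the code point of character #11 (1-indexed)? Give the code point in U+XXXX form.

Offset 0: leading byte 0xE7 = 11100111 → 3-byte char #1 = E7 88 B4.
Offset 3: leading byte 0xEE = 11101110 → 3-byte char #2 = EE 9D AE.
Offset 6: leading byte 0xF0 = 11110000 → 4-byte char #3 = F0 90 80 BB.
Offset 10: leading byte 0xF3 = 11110011 → 4-byte char #4 = F3 89 90 A7.
Offset 14: leading byte 0xCA = 11001010 → 2-byte char #5 = CA 85.
Offset 16: leading byte 0xF3 = 11110011 → 4-byte char #6 = F3 B7 83 92.
Offset 20: leading byte 0xDE = 11011110 → 2-byte char #7 = DE A2.
Offset 22: leading byte 0xC7 = 11000111 → 2-byte char #8 = C7 9D.
Offset 24: leading byte 0xE2 = 11100010 → 3-byte char #9 = E2 95 9C.
Offset 27: leading byte 0xD8 = 11011000 → 2-byte char #10 = D8 9A.
Offset 29: leading byte 0xF0 = 11110000 → 4-byte char #11 = F0 93 83 BD.
Leading byte 0xF0 = 11110000 matches 11110xxx → 4-byte sequence.
Byte 1: 0xF0 = 11110000, payload 000 (3 bits).
Byte 2: 0x93 = 10010011 (10xxxxxx ✓), payload 010011.
Byte 3: 0x83 = 10000011 (10xxxxxx ✓), payload 000011.
Byte 4: 0xBD = 10111101 (10xxxxxx ✓), payload 111101.
Concatenate: 000010011000011111101 = 0x130FD (21 bits → U+130FD).

U+130FD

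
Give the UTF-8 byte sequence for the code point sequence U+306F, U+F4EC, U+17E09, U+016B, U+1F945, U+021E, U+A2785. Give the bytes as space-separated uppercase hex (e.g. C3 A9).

U+306F: 3-byte form → E3 81 AF.
U+F4EC: 3-byte form → EF 93 AC.
U+17E09: 4-byte form → F0 97 B8 89.
U+016B: 2-byte form → C5 AB.
U+1F945: 4-byte form → F0 9F A5 85.
U+021E: 2-byte form → C8 9E.
U+A2785: 4-byte form → F2 A2 9E 85.
Concatenated (22 bytes): E3 81 AF EF 93 AC F0 97 B8 89 C5 AB F0 9F A5 85 C8 9E F2 A2 9E 85.

E3 81 AF EF 93 AC F0 97 B8 89 C5 AB F0 9F A5 85 C8 9E F2 A2 9E 85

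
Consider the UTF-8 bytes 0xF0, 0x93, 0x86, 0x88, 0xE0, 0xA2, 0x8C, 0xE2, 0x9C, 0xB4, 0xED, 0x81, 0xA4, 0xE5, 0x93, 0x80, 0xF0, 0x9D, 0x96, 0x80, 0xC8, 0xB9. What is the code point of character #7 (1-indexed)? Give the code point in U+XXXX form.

U+0239

Offset 0: leading byte 0xF0 = 11110000 → 4-byte char #1 = F0 93 86 88.
Offset 4: leading byte 0xE0 = 11100000 → 3-byte char #2 = E0 A2 8C.
Offset 7: leading byte 0xE2 = 11100010 → 3-byte char #3 = E2 9C B4.
Offset 10: leading byte 0xED = 11101101 → 3-byte char #4 = ED 81 A4.
Offset 13: leading byte 0xE5 = 11100101 → 3-byte char #5 = E5 93 80.
Offset 16: leading byte 0xF0 = 11110000 → 4-byte char #6 = F0 9D 96 80.
Offset 20: leading byte 0xC8 = 11001000 → 2-byte char #7 = C8 B9.
Leading byte 0xC8 = 11001000 matches 110xxxxx → 2-byte sequence.
Byte 1: 0xC8 = 11001000, payload 01000 (5 bits).
Byte 2: 0xB9 = 10111001 (10xxxxxx ✓), payload 111001.
Concatenate: 01000111001 = 0x239 (11 bits → U+0239).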